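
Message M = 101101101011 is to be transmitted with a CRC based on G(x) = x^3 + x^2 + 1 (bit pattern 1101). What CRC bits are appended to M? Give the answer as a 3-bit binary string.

111

Append 3 zeros: 101101101011000. Divide by 1101 (XOR where the leading bit is 1):
  pos 0: 1011 XOR 1101 = 0110
  pos 1: 1100 XOR 1101 = 0001
  pos 4: 1110 XOR 1101 = 0011
  pos 6: 1110 XOR 1101 = 0011
  pos 8: 1111 XOR 1101 = 0010
  pos 10: 1000 XOR 1101 = 0101
  pos 11: 1010 XOR 1101 = 0111
Remainder (last 3 bits) = 111. This is the CRC / FCS.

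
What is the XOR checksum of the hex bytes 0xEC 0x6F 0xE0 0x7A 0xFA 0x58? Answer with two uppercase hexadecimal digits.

XOR the bytes together:
  start with 0xEC
  0xEC ⊕ 0x6F = 0x83
  0x83 ⊕ 0xE0 = 0x63
  0x63 ⊕ 0x7A = 0x19
  0x19 ⊕ 0xFA = 0xE3
  0xE3 ⊕ 0x58 = 0xBB

BB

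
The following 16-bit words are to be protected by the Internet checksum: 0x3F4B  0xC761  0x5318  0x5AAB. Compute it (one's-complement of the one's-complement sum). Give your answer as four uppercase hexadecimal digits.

One's-complement addition (fold any carry out of bit 15 back into bit 0):
  0x3F4B + 0xC761 = 0x106AC → wrap carry → 0x06AD
  0x06AD + 0x5318 = 0x059C5
  0x59C5 + 0x5AAB = 0x0B470
One's-complement sum = 0xB470.
Checksum = ~0xB470 & 0xFFFF = 0x4B8F.

4B8F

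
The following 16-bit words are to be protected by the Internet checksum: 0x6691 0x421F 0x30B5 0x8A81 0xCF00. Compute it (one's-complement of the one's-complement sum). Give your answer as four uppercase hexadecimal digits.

CD17

One's-complement addition (fold any carry out of bit 15 back into bit 0):
  0x6691 + 0x421F = 0x0A8B0
  0xA8B0 + 0x30B5 = 0x0D965
  0xD965 + 0x8A81 = 0x163E6 → wrap carry → 0x63E7
  0x63E7 + 0xCF00 = 0x132E7 → wrap carry → 0x32E8
One's-complement sum = 0x32E8.
Checksum = ~0x32E8 & 0xFFFF = 0xCD17.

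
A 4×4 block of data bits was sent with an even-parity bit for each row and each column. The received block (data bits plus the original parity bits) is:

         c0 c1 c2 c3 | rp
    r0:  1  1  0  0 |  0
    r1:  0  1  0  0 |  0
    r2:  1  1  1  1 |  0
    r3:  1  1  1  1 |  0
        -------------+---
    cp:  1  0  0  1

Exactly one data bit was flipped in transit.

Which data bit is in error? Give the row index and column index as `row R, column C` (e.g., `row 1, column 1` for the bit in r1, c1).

row 1, column 3

Recompute each row's even parity and compare to rp:
  r0: data parity 0, sent rp 0 → ok
  r1: data parity 1, sent rp 0 → mismatch
  r2: data parity 0, sent rp 0 → ok
  r3: data parity 0, sent rp 0 → ok
Recompute each column's even parity and compare to cp:
  c0: data parity 1, sent cp 1 → ok
  c1: data parity 0, sent cp 0 → ok
  c2: data parity 0, sent cp 0 → ok
  c3: data parity 0, sent cp 1 → mismatch
Exactly one row (r1) and one column (c3) fail → the flipped bit is at their intersection.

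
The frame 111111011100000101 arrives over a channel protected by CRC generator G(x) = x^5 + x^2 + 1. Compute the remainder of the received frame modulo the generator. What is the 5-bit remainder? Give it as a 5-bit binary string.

11011

Modulo-2 division of 111111011100000101 by 100101:
  pos 0: 111111 XOR 100101 = 011010
  pos 1: 110100 XOR 100101 = 010001
  pos 2: 100011 XOR 100101 = 000110
  pos 5: 110110 XOR 100101 = 010011
  pos 6: 100110 XOR 100101 = 000011
  pos 10: 110001 XOR 100101 = 010100
  pos 11: 101000 XOR 100101 = 001101
Remainder = 11011 (nonzero — an error is detected).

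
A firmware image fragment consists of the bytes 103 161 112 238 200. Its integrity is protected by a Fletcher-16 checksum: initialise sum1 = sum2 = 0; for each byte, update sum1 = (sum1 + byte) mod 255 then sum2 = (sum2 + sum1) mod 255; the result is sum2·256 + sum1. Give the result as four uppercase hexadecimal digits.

8331

Running sums (mod 255):
  after byte 0 (103): sum1=103, sum2=103
  after byte 1 (161): sum1=9, sum2=112
  after byte 2 (112): sum1=121, sum2=233
  after byte 3 (238): sum1=104, sum2=82
  after byte 4 (200): sum1=49, sum2=131
Checksum = sum2·256 + sum1 = 131·256 + 49 = 33585 = 0x8331.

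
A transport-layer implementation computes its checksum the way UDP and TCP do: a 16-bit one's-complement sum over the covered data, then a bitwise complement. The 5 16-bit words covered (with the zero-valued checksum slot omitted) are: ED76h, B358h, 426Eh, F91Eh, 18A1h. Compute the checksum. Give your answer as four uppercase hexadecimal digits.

One's-complement addition (fold any carry out of bit 15 back into bit 0):
  0xED76 + 0xB358 = 0x1A0CE → wrap carry → 0xA0CF
  0xA0CF + 0x426E = 0x0E33D
  0xE33D + 0xF91E = 0x1DC5B → wrap carry → 0xDC5C
  0xDC5C + 0x18A1 = 0x0F4FD
One's-complement sum = 0xF4FD.
Checksum = ~0xF4FD & 0xFFFF = 0x0B02.

0B02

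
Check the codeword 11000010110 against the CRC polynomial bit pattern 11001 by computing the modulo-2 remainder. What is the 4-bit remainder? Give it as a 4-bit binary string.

0000

Modulo-2 division of 11000010110 by 11001:
  pos 0: 11000 XOR 11001 = 00001
  pos 4: 10101 XOR 11001 = 01100
  pos 5: 11001 XOR 11001 = 00000
Remainder = 0000 (zero — the frame passes the CRC check).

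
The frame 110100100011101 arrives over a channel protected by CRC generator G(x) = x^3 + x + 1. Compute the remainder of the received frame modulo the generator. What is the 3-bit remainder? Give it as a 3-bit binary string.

Modulo-2 division of 110100100011101 by 1011:
  pos 0: 1101 XOR 1011 = 0110
  pos 1: 1100 XOR 1011 = 0111
  pos 2: 1110 XOR 1011 = 0101
  pos 3: 1011 XOR 1011 = 0000
  pos 10: 1110 XOR 1011 = 0101
  pos 11: 1011 XOR 1011 = 0000
Remainder = 000 (zero — the frame passes the CRC check).

000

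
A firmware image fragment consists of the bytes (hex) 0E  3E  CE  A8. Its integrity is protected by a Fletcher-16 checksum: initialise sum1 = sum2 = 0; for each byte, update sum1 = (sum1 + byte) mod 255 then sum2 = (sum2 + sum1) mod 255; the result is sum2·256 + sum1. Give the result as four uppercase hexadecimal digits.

39C3

Running sums (mod 255):
  after byte 0 (0E): sum1=14, sum2=14
  after byte 1 (3E): sum1=76, sum2=90
  after byte 2 (CE): sum1=27, sum2=117
  after byte 3 (A8): sum1=195, sum2=57
Checksum = sum2·256 + sum1 = 57·256 + 195 = 14787 = 0x39C3.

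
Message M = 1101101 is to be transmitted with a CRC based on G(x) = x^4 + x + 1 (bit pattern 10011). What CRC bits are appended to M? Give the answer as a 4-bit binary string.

1001

Append 4 zeros: 11011010000. Divide by 10011 (XOR where the leading bit is 1):
  pos 0: 11011 XOR 10011 = 01000
  pos 1: 10000 XOR 10011 = 00011
  pos 4: 11100 XOR 10011 = 01111
  pos 5: 11110 XOR 10011 = 01101
  pos 6: 11010 XOR 10011 = 01001
Remainder (last 4 bits) = 1001. This is the CRC / FCS.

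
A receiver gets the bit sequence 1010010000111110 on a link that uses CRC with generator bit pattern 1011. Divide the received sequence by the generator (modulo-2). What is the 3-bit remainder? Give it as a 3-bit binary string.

Modulo-2 division of 1010010000111110 by 1011:
  pos 0: 1010 XOR 1011 = 0001
  pos 3: 1010 XOR 1011 = 0001
  pos 6: 1000 XOR 1011 = 0011
  pos 8: 1111 XOR 1011 = 0100
  pos 9: 1001 XOR 1011 = 0010
  pos 11: 1011 XOR 1011 = 0000
Remainder = 000 (zero — the frame passes the CRC check).

000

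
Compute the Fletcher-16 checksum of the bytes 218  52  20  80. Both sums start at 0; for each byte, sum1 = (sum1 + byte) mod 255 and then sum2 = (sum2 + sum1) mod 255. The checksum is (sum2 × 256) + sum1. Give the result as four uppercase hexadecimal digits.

8073

Running sums (mod 255):
  after byte 0 (218): sum1=218, sum2=218
  after byte 1 (52): sum1=15, sum2=233
  after byte 2 (20): sum1=35, sum2=13
  after byte 3 (80): sum1=115, sum2=128
Checksum = sum2·256 + sum1 = 128·256 + 115 = 32883 = 0x8073.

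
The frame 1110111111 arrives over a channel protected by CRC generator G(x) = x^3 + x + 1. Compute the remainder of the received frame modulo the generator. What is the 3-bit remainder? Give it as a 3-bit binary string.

Modulo-2 division of 1110111111 by 1011:
  pos 0: 1110 XOR 1011 = 0101
  pos 1: 1011 XOR 1011 = 0000
  pos 5: 1111 XOR 1011 = 0100
  pos 6: 1001 XOR 1011 = 0010
Remainder = 010 (nonzero — an error is detected).

010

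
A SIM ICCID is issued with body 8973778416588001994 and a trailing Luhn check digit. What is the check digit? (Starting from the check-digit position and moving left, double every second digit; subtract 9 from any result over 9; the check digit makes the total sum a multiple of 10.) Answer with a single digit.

Partial digits right→left: 4 9 9 1 0 0 8 8 5 6 1 4 8 7 7 3 7 9 8
Double every second digit counting from the check-digit position (so the 1st, 3rd, 5th, ... of the partial from the right).
  doubled (with −9 where >9): 8 9 0 7 1 2 7 5 5 7 → sum 51
  kept as-is: 9 1 0 8 6 4 7 3 9 → sum 47
Total = 51 + 47 = 98.
Check digit = (10 − (98 mod 10)) mod 10 = 2.

2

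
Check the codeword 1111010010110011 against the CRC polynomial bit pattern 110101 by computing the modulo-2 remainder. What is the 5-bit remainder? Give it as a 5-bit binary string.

Modulo-2 division of 1111010010110011 by 110101:
  pos 0: 111101 XOR 110101 = 001000
  pos 2: 100000 XOR 110101 = 010101
  pos 3: 101011 XOR 110101 = 011110
  pos 4: 111100 XOR 110101 = 001001
  pos 6: 100111 XOR 110101 = 010010
  pos 7: 100100 XOR 110101 = 010001
  pos 8: 100010 XOR 110101 = 010111
  pos 9: 101111 XOR 110101 = 011010
  pos 10: 110101 XOR 110101 = 000000
Remainder = 00000 (zero — the frame passes the CRC check).

00000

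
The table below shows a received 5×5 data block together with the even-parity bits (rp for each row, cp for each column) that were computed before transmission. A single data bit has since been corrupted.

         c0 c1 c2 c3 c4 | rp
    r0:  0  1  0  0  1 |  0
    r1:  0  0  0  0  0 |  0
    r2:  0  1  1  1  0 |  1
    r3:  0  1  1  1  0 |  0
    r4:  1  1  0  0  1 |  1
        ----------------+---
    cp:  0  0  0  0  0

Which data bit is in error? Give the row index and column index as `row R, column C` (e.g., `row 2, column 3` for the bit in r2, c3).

Recompute each row's even parity and compare to rp:
  r0: data parity 0, sent rp 0 → ok
  r1: data parity 0, sent rp 0 → ok
  r2: data parity 1, sent rp 1 → ok
  r3: data parity 1, sent rp 0 → mismatch
  r4: data parity 1, sent rp 1 → ok
Recompute each column's even parity and compare to cp:
  c0: data parity 1, sent cp 0 → mismatch
  c1: data parity 0, sent cp 0 → ok
  c2: data parity 0, sent cp 0 → ok
  c3: data parity 0, sent cp 0 → ok
  c4: data parity 0, sent cp 0 → ok
Exactly one row (r3) and one column (c0) fail → the flipped bit is at their intersection.

row 3, column 0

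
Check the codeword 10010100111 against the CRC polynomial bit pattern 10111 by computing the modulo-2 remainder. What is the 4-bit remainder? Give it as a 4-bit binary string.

Modulo-2 division of 10010100111 by 10111:
  pos 0: 10010 XOR 10111 = 00101
  pos 2: 10110 XOR 10111 = 00001
  pos 6: 10111 XOR 10111 = 00000
Remainder = 0000 (zero — the frame passes the CRC check).

0000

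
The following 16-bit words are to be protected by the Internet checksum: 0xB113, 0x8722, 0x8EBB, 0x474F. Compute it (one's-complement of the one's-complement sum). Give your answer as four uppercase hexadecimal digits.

One's-complement addition (fold any carry out of bit 15 back into bit 0):
  0xB113 + 0x8722 = 0x13835 → wrap carry → 0x3836
  0x3836 + 0x8EBB = 0x0C6F1
  0xC6F1 + 0x474F = 0x10E40 → wrap carry → 0x0E41
One's-complement sum = 0x0E41.
Checksum = ~0x0E41 & 0xFFFF = 0xF1BE.

F1BE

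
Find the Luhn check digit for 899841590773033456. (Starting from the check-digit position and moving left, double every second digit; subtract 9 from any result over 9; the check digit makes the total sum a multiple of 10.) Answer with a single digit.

4

Partial digits right→left: 6 5 4 3 3 0 3 7 7 0 9 5 1 4 8 9 9 8
Double every second digit counting from the check-digit position (so the 1st, 3rd, 5th, ... of the partial from the right).
  doubled (with −9 where >9): 3 8 6 6 5 9 2 7 9 → sum 55
  kept as-is: 5 3 0 7 0 5 4 9 8 → sum 41
Total = 55 + 41 = 96.
Check digit = (10 − (96 mod 10)) mod 10 = 4.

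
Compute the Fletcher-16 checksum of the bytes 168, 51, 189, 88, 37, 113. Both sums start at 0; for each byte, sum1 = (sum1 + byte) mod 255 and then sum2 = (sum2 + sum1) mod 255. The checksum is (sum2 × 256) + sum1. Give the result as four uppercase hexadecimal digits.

Running sums (mod 255):
  after byte 0 (168): sum1=168, sum2=168
  after byte 1 (51): sum1=219, sum2=132
  after byte 2 (189): sum1=153, sum2=30
  after byte 3 (88): sum1=241, sum2=16
  after byte 4 (37): sum1=23, sum2=39
  after byte 5 (113): sum1=136, sum2=175
Checksum = sum2·256 + sum1 = 175·256 + 136 = 44936 = 0xAF88.

AF88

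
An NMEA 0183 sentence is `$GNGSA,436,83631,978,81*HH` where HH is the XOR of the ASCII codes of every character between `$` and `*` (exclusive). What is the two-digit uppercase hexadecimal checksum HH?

6D

XOR the ASCII codes of the payload characters:
  'G' = 0x47 → acc = 0x47
  'N' = 0x4E → acc = 0x09
  'G' = 0x47 → acc = 0x4E
  'S' = 0x53 → acc = 0x1D
  'A' = 0x41 → acc = 0x5C
  ',' = 0x2C → acc = 0x70
  '4' = 0x34 → acc = 0x44
  '3' = 0x33 → acc = 0x77
  '6' = 0x36 → acc = 0x41
  ',' = 0x2C → acc = 0x6D
  '8' = 0x38 → acc = 0x55
  '3' = 0x33 → acc = 0x66
  '6' = 0x36 → acc = 0x50
  '3' = 0x33 → acc = 0x63
  '1' = 0x31 → acc = 0x52
  ',' = 0x2C → acc = 0x7E
  '9' = 0x39 → acc = 0x47
  '7' = 0x37 → acc = 0x70
  '8' = 0x38 → acc = 0x48
  ',' = 0x2C → acc = 0x64
  '8' = 0x38 → acc = 0x5C
  '1' = 0x31 → acc = 0x6D
Checksum = 0x6D.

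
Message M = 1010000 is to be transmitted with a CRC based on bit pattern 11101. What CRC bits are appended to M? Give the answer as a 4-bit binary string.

1010

Append 4 zeros: 10100000000. Divide by 11101 (XOR where the leading bit is 1):
  pos 0: 10100 XOR 11101 = 01001
  pos 1: 10010 XOR 11101 = 01111
  pos 2: 11110 XOR 11101 = 00011
  pos 5: 11000 XOR 11101 = 00101
Remainder (last 4 bits) = 1010. This is the CRC / FCS.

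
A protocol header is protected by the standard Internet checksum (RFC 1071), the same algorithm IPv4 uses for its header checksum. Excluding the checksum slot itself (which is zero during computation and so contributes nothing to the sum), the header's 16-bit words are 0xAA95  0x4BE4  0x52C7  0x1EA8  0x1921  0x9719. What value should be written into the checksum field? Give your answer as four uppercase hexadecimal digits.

One's-complement addition (fold any carry out of bit 15 back into bit 0):
  0xAA95 + 0x4BE4 = 0x0F679
  0xF679 + 0x52C7 = 0x14940 → wrap carry → 0x4941
  0x4941 + 0x1EA8 = 0x067E9
  0x67E9 + 0x1921 = 0x0810A
  0x810A + 0x9719 = 0x11823 → wrap carry → 0x1824
One's-complement sum = 0x1824.
Checksum = ~0x1824 & 0xFFFF = 0xE7DB.

E7DB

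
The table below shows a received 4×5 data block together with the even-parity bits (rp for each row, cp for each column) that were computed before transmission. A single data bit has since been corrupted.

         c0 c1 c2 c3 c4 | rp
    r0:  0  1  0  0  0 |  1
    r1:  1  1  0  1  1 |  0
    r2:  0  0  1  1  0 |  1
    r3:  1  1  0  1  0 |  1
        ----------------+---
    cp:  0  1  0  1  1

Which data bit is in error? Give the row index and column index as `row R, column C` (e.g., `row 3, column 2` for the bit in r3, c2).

row 2, column 2

Recompute each row's even parity and compare to rp:
  r0: data parity 1, sent rp 1 → ok
  r1: data parity 0, sent rp 0 → ok
  r2: data parity 0, sent rp 1 → mismatch
  r3: data parity 1, sent rp 1 → ok
Recompute each column's even parity and compare to cp:
  c0: data parity 0, sent cp 0 → ok
  c1: data parity 1, sent cp 1 → ok
  c2: data parity 1, sent cp 0 → mismatch
  c3: data parity 1, sent cp 1 → ok
  c4: data parity 1, sent cp 1 → ok
Exactly one row (r2) and one column (c2) fail → the flipped bit is at their intersection.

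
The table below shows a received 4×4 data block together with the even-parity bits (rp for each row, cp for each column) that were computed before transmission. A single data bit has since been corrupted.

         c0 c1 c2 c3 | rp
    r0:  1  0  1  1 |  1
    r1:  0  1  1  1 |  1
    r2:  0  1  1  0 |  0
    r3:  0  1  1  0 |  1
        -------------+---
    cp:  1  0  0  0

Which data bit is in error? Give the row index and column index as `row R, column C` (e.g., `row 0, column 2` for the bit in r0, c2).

row 3, column 1

Recompute each row's even parity and compare to rp:
  r0: data parity 1, sent rp 1 → ok
  r1: data parity 1, sent rp 1 → ok
  r2: data parity 0, sent rp 0 → ok
  r3: data parity 0, sent rp 1 → mismatch
Recompute each column's even parity and compare to cp:
  c0: data parity 1, sent cp 1 → ok
  c1: data parity 1, sent cp 0 → mismatch
  c2: data parity 0, sent cp 0 → ok
  c3: data parity 0, sent cp 0 → ok
Exactly one row (r3) and one column (c1) fail → the flipped bit is at their intersection.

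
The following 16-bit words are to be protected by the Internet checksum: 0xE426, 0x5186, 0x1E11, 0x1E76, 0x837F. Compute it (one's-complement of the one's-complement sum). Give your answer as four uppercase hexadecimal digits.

0A4C

One's-complement addition (fold any carry out of bit 15 back into bit 0):
  0xE426 + 0x5186 = 0x135AC → wrap carry → 0x35AD
  0x35AD + 0x1E11 = 0x053BE
  0x53BE + 0x1E76 = 0x07234
  0x7234 + 0x837F = 0x0F5B3
One's-complement sum = 0xF5B3.
Checksum = ~0xF5B3 & 0xFFFF = 0x0A4C.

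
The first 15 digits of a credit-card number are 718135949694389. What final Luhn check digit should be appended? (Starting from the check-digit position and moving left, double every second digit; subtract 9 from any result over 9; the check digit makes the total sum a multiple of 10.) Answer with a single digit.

Partial digits right→left: 9 8 3 4 9 6 9 4 9 5 3 1 8 1 7
Double every second digit counting from the check-digit position (so the 1st, 3rd, 5th, ... of the partial from the right).
  doubled (with −9 where >9): 9 6 9 9 9 6 7 5 → sum 60
  kept as-is: 8 4 6 4 5 1 1 → sum 29
Total = 60 + 29 = 89.
Check digit = (10 − (89 mod 10)) mod 10 = 1.

1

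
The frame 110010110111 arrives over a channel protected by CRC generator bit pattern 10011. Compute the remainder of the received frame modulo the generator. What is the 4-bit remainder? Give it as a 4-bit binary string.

Modulo-2 division of 110010110111 by 10011:
  pos 0: 11001 XOR 10011 = 01010
  pos 1: 10100 XOR 10011 = 00111
  pos 3: 11111 XOR 10011 = 01100
  pos 4: 11000 XOR 10011 = 01011
  pos 5: 10111 XOR 10011 = 00100
  pos 7: 10011 XOR 10011 = 00000
Remainder = 0000 (zero — the frame passes the CRC check).

0000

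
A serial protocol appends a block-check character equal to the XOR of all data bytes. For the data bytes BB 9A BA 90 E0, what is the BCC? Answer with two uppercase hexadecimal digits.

XOR the bytes together:
  start with 0xBB
  0xBB ⊕ 0x9A = 0x21
  0x21 ⊕ 0xBA = 0x9B
  0x9B ⊕ 0x90 = 0x0B
  0x0B ⊕ 0xE0 = 0xEB

EB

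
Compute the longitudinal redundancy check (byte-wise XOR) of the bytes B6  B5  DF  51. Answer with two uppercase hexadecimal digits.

XOR the bytes together:
  start with 0xB6
  0xB6 ⊕ 0xB5 = 0x03
  0x03 ⊕ 0xDF = 0xDC
  0xDC ⊕ 0x51 = 0x8D

8D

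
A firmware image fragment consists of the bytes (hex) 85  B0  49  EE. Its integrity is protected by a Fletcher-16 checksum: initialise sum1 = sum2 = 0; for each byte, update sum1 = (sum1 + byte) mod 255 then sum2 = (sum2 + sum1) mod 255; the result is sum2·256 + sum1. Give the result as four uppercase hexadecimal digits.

Running sums (mod 255):
  after byte 0 (85): sum1=133, sum2=133
  after byte 1 (B0): sum1=54, sum2=187
  after byte 2 (49): sum1=127, sum2=59
  after byte 3 (EE): sum1=110, sum2=169
Checksum = sum2·256 + sum1 = 169·256 + 110 = 43374 = 0xA96E.

A96E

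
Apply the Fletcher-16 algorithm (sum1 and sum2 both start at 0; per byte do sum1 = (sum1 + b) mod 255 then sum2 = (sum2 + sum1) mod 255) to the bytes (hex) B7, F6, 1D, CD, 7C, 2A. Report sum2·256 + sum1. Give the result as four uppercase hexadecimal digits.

Running sums (mod 255):
  after byte 0 (B7): sum1=183, sum2=183
  after byte 1 (F6): sum1=174, sum2=102
  after byte 2 (1D): sum1=203, sum2=50
  after byte 3 (CD): sum1=153, sum2=203
  after byte 4 (7C): sum1=22, sum2=225
  after byte 5 (2A): sum1=64, sum2=34
Checksum = sum2·256 + sum1 = 34·256 + 64 = 8768 = 0x2240.

2240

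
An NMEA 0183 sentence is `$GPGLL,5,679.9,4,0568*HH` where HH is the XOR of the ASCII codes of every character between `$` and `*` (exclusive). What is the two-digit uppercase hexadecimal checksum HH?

75

XOR the ASCII codes of the payload characters:
  'G' = 0x47 → acc = 0x47
  'P' = 0x50 → acc = 0x17
  'G' = 0x47 → acc = 0x50
  'L' = 0x4C → acc = 0x1C
  'L' = 0x4C → acc = 0x50
  ',' = 0x2C → acc = 0x7C
  '5' = 0x35 → acc = 0x49
  ',' = 0x2C → acc = 0x65
  '6' = 0x36 → acc = 0x53
  '7' = 0x37 → acc = 0x64
  '9' = 0x39 → acc = 0x5D
  '.' = 0x2E → acc = 0x73
  '9' = 0x39 → acc = 0x4A
  ',' = 0x2C → acc = 0x66
  '4' = 0x34 → acc = 0x52
  ',' = 0x2C → acc = 0x7E
  '0' = 0x30 → acc = 0x4E
  '5' = 0x35 → acc = 0x7B
  '6' = 0x36 → acc = 0x4D
  '8' = 0x38 → acc = 0x75
Checksum = 0x75.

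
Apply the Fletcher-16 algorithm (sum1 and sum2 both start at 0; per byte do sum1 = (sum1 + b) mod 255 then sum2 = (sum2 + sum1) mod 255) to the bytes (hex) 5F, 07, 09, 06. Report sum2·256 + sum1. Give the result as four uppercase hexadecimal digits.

Running sums (mod 255):
  after byte 0 (5F): sum1=95, sum2=95
  after byte 1 (07): sum1=102, sum2=197
  after byte 2 (09): sum1=111, sum2=53
  after byte 3 (06): sum1=117, sum2=170
Checksum = sum2·256 + sum1 = 170·256 + 117 = 43637 = 0xAA75.

AA75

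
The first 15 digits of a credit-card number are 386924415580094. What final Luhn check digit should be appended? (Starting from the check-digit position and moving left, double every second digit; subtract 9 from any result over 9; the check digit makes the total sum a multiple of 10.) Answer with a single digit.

Partial digits right→left: 4 9 0 0 8 5 5 1 4 4 2 9 6 8 3
Double every second digit counting from the check-digit position (so the 1st, 3rd, 5th, ... of the partial from the right).
  doubled (with −9 where >9): 8 0 7 1 8 4 3 6 → sum 37
  kept as-is: 9 0 5 1 4 9 8 → sum 36
Total = 37 + 36 = 73.
Check digit = (10 − (73 mod 10)) mod 10 = 7.

7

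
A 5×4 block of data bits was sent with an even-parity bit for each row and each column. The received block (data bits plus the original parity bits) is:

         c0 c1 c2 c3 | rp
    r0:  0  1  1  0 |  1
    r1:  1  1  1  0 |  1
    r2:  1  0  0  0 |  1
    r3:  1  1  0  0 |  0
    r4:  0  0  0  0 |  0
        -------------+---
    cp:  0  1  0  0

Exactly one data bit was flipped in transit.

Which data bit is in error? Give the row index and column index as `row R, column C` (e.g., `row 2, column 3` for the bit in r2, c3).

Recompute each row's even parity and compare to rp:
  r0: data parity 0, sent rp 1 → mismatch
  r1: data parity 1, sent rp 1 → ok
  r2: data parity 1, sent rp 1 → ok
  r3: data parity 0, sent rp 0 → ok
  r4: data parity 0, sent rp 0 → ok
Recompute each column's even parity and compare to cp:
  c0: data parity 1, sent cp 0 → mismatch
  c1: data parity 1, sent cp 1 → ok
  c2: data parity 0, sent cp 0 → ok
  c3: data parity 0, sent cp 0 → ok
Exactly one row (r0) and one column (c0) fail → the flipped bit is at their intersection.

row 0, column 0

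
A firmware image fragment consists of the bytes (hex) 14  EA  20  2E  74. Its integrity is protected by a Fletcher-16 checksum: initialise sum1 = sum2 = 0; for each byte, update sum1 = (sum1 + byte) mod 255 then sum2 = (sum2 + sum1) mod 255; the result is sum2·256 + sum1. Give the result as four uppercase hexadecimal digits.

41C1

Running sums (mod 255):
  after byte 0 (14): sum1=20, sum2=20
  after byte 1 (EA): sum1=254, sum2=19
  after byte 2 (20): sum1=31, sum2=50
  after byte 3 (2E): sum1=77, sum2=127
  after byte 4 (74): sum1=193, sum2=65
Checksum = sum2·256 + sum1 = 65·256 + 193 = 16833 = 0x41C1.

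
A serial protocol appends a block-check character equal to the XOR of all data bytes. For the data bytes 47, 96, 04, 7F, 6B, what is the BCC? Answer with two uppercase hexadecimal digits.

XOR the bytes together:
  start with 0x47
  0x47 ⊕ 0x96 = 0xD1
  0xD1 ⊕ 0x04 = 0xD5
  0xD5 ⊕ 0x7F = 0xAA
  0xAA ⊕ 0x6B = 0xC1

C1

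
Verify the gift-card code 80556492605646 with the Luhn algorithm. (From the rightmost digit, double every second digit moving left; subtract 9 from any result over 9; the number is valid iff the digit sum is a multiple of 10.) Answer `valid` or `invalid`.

invalid

From the right, keep odd positions and double even positions (subtract 9 from any doubled value over 9):
  doubled (positions 2,4,...): 8 1 3 9 3 1 7 → sum 32
  kept (positions 1,3,...): 6 6 0 2 4 5 0 → sum 23
Total = 55.
55 mod 10 = 5, so the number is invalid.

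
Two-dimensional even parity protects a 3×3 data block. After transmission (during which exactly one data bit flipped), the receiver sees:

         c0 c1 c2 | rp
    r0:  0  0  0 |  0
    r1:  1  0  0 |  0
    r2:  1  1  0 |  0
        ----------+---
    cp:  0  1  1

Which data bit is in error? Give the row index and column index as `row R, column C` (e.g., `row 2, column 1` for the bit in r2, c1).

row 1, column 2

Recompute each row's even parity and compare to rp:
  r0: data parity 0, sent rp 0 → ok
  r1: data parity 1, sent rp 0 → mismatch
  r2: data parity 0, sent rp 0 → ok
Recompute each column's even parity and compare to cp:
  c0: data parity 0, sent cp 0 → ok
  c1: data parity 1, sent cp 1 → ok
  c2: data parity 0, sent cp 1 → mismatch
Exactly one row (r1) and one column (c2) fail → the flipped bit is at their intersection.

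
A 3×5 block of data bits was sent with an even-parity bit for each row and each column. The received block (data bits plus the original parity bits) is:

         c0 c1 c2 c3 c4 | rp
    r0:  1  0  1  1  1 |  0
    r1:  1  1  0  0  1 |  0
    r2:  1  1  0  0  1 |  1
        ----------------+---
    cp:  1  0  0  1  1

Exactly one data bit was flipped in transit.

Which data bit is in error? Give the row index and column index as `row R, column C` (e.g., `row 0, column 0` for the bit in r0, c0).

Recompute each row's even parity and compare to rp:
  r0: data parity 0, sent rp 0 → ok
  r1: data parity 1, sent rp 0 → mismatch
  r2: data parity 1, sent rp 1 → ok
Recompute each column's even parity and compare to cp:
  c0: data parity 1, sent cp 1 → ok
  c1: data parity 0, sent cp 0 → ok
  c2: data parity 1, sent cp 0 → mismatch
  c3: data parity 1, sent cp 1 → ok
  c4: data parity 1, sent cp 1 → ok
Exactly one row (r1) and one column (c2) fail → the flipped bit is at their intersection.

row 1, column 2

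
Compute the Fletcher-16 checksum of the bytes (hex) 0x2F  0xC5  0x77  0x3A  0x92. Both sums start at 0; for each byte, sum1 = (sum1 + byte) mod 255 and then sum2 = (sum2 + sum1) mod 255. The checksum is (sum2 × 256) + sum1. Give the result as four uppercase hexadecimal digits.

Running sums (mod 255):
  after byte 0 (0x2F): sum1=47, sum2=47
  after byte 1 (0xC5): sum1=244, sum2=36
  after byte 2 (0x77): sum1=108, sum2=144
  after byte 3 (0x3A): sum1=166, sum2=55
  after byte 4 (0x92): sum1=57, sum2=112
Checksum = sum2·256 + sum1 = 112·256 + 57 = 28729 = 0x7039.

7039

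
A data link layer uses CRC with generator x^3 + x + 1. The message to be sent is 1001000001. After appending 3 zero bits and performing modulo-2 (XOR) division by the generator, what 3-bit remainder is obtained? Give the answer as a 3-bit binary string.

Append 3 zeros: 1001000001000. Divide by 1011 (XOR where the leading bit is 1):
  pos 0: 1001 XOR 1011 = 0010
  pos 2: 1000 XOR 1011 = 0011
  pos 4: 1100 XOR 1011 = 0111
  pos 5: 1110 XOR 1011 = 0101
  pos 6: 1011 XOR 1011 = 0000
Remainder (last 3 bits) = 000. This is the CRC / FCS.

000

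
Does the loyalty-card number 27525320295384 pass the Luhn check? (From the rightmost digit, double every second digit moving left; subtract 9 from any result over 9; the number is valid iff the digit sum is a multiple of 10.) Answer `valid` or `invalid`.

valid

From the right, keep odd positions and double even positions (subtract 9 from any doubled value over 9):
  doubled (positions 2,4,...): 7 1 4 4 1 1 4 → sum 22
  kept (positions 1,3,...): 4 3 9 0 3 2 7 → sum 28
Total = 50.
50 mod 10 = 0, so the number is valid.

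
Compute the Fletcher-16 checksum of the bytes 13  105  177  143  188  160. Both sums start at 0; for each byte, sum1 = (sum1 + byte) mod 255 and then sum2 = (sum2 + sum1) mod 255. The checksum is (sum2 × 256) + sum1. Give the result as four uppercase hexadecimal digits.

EC15

Running sums (mod 255):
  after byte 0 (13): sum1=13, sum2=13
  after byte 1 (105): sum1=118, sum2=131
  after byte 2 (177): sum1=40, sum2=171
  after byte 3 (143): sum1=183, sum2=99
  after byte 4 (188): sum1=116, sum2=215
  after byte 5 (160): sum1=21, sum2=236
Checksum = sum2·256 + sum1 = 236·256 + 21 = 60437 = 0xEC15.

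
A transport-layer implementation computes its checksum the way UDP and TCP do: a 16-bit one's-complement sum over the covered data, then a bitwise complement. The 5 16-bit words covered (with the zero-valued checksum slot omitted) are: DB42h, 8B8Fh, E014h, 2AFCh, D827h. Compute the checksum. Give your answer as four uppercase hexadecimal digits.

One's-complement addition (fold any carry out of bit 15 back into bit 0):
  0xDB42 + 0x8B8F = 0x166D1 → wrap carry → 0x66D2
  0x66D2 + 0xE014 = 0x146E6 → wrap carry → 0x46E7
  0x46E7 + 0x2AFC = 0x071E3
  0x71E3 + 0xD827 = 0x14A0A → wrap carry → 0x4A0B
One's-complement sum = 0x4A0B.
Checksum = ~0x4A0B & 0xFFFF = 0xB5F4.

B5F4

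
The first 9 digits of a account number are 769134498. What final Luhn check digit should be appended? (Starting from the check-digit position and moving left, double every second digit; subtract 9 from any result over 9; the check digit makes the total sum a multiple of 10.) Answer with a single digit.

Partial digits right→left: 8 9 4 4 3 1 9 6 7
Double every second digit counting from the check-digit position (so the 1st, 3rd, 5th, ... of the partial from the right).
  doubled (with −9 where >9): 7 8 6 9 5 → sum 35
  kept as-is: 9 4 1 6 → sum 20
Total = 35 + 20 = 55.
Check digit = (10 − (55 mod 10)) mod 10 = 5.

5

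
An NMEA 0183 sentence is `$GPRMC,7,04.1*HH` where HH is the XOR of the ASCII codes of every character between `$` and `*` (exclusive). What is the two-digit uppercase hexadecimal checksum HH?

XOR the ASCII codes of the payload characters:
  'G' = 0x47 → acc = 0x47
  'P' = 0x50 → acc = 0x17
  'R' = 0x52 → acc = 0x45
  'M' = 0x4D → acc = 0x08
  'C' = 0x43 → acc = 0x4B
  ',' = 0x2C → acc = 0x67
  '7' = 0x37 → acc = 0x50
  ',' = 0x2C → acc = 0x7C
  '0' = 0x30 → acc = 0x4C
  '4' = 0x34 → acc = 0x78
  '.' = 0x2E → acc = 0x56
  '1' = 0x31 → acc = 0x67
Checksum = 0x67.

67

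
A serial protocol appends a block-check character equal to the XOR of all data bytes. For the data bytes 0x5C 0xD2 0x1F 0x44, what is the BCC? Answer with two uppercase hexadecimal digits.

XOR the bytes together:
  start with 0x5C
  0x5C ⊕ 0xD2 = 0x8E
  0x8E ⊕ 0x1F = 0x91
  0x91 ⊕ 0x44 = 0xD5

D5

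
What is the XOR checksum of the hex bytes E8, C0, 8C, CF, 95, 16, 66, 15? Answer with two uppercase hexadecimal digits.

9B

XOR the bytes together:
  start with 0xE8
  0xE8 ⊕ 0xC0 = 0x28
  0x28 ⊕ 0x8C = 0xA4
  0xA4 ⊕ 0xCF = 0x6B
  0x6B ⊕ 0x95 = 0xFE
  0xFE ⊕ 0x16 = 0xE8
  0xE8 ⊕ 0x66 = 0x8E
  0x8E ⊕ 0x15 = 0x9B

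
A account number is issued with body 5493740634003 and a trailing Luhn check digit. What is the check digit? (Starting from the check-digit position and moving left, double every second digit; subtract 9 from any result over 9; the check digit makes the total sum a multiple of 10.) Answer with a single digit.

Partial digits right→left: 3 0 0 4 3 6 0 4 7 3 9 4 5
Double every second digit counting from the check-digit position (so the 1st, 3rd, 5th, ... of the partial from the right).
  doubled (with −9 where >9): 6 0 6 0 5 9 1 → sum 27
  kept as-is: 0 4 6 4 3 4 → sum 21
Total = 27 + 21 = 48.
Check digit = (10 − (48 mod 10)) mod 10 = 2.

2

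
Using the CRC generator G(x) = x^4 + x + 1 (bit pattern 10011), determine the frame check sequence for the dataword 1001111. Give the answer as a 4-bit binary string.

0101

Append 4 zeros: 10011110000. Divide by 10011 (XOR where the leading bit is 1):
  pos 0: 10011 XOR 10011 = 00000
  pos 5: 11000 XOR 10011 = 01011
  pos 6: 10110 XOR 10011 = 00101
Remainder (last 4 bits) = 0101. This is the CRC / FCS.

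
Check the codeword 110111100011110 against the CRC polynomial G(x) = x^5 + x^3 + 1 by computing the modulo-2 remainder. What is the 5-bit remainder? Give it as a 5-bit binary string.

Modulo-2 division of 110111100011110 by 101001:
  pos 0: 110111 XOR 101001 = 011110
  pos 1: 111101 XOR 101001 = 010100
  pos 2: 101000 XOR 101001 = 000001
  pos 7: 100111 XOR 101001 = 001110
  pos 9: 111010 XOR 101001 = 010011
Remainder = 10011 (nonzero — an error is detected).

10011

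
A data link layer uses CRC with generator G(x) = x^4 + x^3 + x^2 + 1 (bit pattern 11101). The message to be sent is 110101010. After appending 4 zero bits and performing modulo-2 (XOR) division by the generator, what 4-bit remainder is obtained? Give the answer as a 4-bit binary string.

Append 4 zeros: 1101010100000. Divide by 11101 (XOR where the leading bit is 1):
  pos 0: 11010 XOR 11101 = 00111
  pos 2: 11110 XOR 11101 = 00011
  pos 5: 11100 XOR 11101 = 00001
Remainder (last 4 bits) = 1000. This is the CRC / FCS.

1000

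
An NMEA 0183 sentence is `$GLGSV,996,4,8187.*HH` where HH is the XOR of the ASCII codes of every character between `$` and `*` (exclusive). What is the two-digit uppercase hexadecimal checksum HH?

4F

XOR the ASCII codes of the payload characters:
  'G' = 0x47 → acc = 0x47
  'L' = 0x4C → acc = 0x0B
  'G' = 0x47 → acc = 0x4C
  'S' = 0x53 → acc = 0x1F
  'V' = 0x56 → acc = 0x49
  ',' = 0x2C → acc = 0x65
  '9' = 0x39 → acc = 0x5C
  '9' = 0x39 → acc = 0x65
  '6' = 0x36 → acc = 0x53
  ',' = 0x2C → acc = 0x7F
  '4' = 0x34 → acc = 0x4B
  ',' = 0x2C → acc = 0x67
  '8' = 0x38 → acc = 0x5F
  '1' = 0x31 → acc = 0x6E
  '8' = 0x38 → acc = 0x56
  '7' = 0x37 → acc = 0x61
  '.' = 0x2E → acc = 0x4F
Checksum = 0x4F.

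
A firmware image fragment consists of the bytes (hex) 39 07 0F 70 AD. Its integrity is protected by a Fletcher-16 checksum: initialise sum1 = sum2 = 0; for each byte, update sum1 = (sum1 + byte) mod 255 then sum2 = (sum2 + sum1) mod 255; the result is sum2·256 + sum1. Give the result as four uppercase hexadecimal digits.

F56D

Running sums (mod 255):
  after byte 0 (39): sum1=57, sum2=57
  after byte 1 (07): sum1=64, sum2=121
  after byte 2 (0F): sum1=79, sum2=200
  after byte 3 (70): sum1=191, sum2=136
  after byte 4 (AD): sum1=109, sum2=245
Checksum = sum2·256 + sum1 = 245·256 + 109 = 62829 = 0xF56D.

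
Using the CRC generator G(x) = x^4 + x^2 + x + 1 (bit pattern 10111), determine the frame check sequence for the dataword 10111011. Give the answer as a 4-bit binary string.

Append 4 zeros: 101110110000. Divide by 10111 (XOR where the leading bit is 1):
  pos 0: 10111 XOR 10111 = 00000
  pos 6: 11000 XOR 10111 = 01111
  pos 7: 11110 XOR 10111 = 01001
Remainder (last 4 bits) = 1001. This is the CRC / FCS.

1001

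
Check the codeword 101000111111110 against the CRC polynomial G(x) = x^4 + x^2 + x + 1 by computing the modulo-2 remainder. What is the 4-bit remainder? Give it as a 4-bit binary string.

Modulo-2 division of 101000111111110 by 10111:
  pos 0: 10100 XOR 10111 = 00011
  pos 3: 11011 XOR 10111 = 01100
  pos 4: 11001 XOR 10111 = 01110
  pos 5: 11101 XOR 10111 = 01010
  pos 6: 10101 XOR 10111 = 00010
  pos 9: 10111 XOR 10111 = 00000
Remainder = 0000 (zero — the frame passes the CRC check).

0000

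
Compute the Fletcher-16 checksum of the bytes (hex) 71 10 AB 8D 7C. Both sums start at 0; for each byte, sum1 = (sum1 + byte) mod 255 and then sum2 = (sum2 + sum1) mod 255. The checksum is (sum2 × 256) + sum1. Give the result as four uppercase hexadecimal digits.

Running sums (mod 255):
  after byte 0 (71): sum1=113, sum2=113
  after byte 1 (10): sum1=129, sum2=242
  after byte 2 (AB): sum1=45, sum2=32
  after byte 3 (8D): sum1=186, sum2=218
  after byte 4 (7C): sum1=55, sum2=18
Checksum = sum2·256 + sum1 = 18·256 + 55 = 4663 = 0x1237.

1237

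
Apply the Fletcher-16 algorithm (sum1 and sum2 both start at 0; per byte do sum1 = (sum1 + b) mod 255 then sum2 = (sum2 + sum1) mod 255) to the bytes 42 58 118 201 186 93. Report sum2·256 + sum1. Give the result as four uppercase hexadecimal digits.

Running sums (mod 255):
  after byte 0 (42): sum1=42, sum2=42
  after byte 1 (58): sum1=100, sum2=142
  after byte 2 (118): sum1=218, sum2=105
  after byte 3 (201): sum1=164, sum2=14
  after byte 4 (186): sum1=95, sum2=109
  after byte 5 (93): sum1=188, sum2=42
Checksum = sum2·256 + sum1 = 42·256 + 188 = 10940 = 0x2ABC.

2ABC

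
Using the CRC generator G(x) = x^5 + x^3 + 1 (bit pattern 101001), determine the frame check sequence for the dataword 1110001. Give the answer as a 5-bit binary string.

Append 5 zeros: 111000100000. Divide by 101001 (XOR where the leading bit is 1):
  pos 0: 111000 XOR 101001 = 010001
  pos 1: 100011 XOR 101001 = 001010
  pos 3: 101000 XOR 101001 = 000001
Remainder (last 5 bits) = 01000. This is the CRC / FCS.

01000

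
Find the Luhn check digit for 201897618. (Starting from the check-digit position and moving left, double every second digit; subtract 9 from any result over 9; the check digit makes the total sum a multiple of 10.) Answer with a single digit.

Partial digits right→left: 8 1 6 7 9 8 1 0 2
Double every second digit counting from the check-digit position (so the 1st, 3rd, 5th, ... of the partial from the right).
  doubled (with −9 where >9): 7 3 9 2 4 → sum 25
  kept as-is: 1 7 8 0 → sum 16
Total = 25 + 16 = 41.
Check digit = (10 − (41 mod 10)) mod 10 = 9.

9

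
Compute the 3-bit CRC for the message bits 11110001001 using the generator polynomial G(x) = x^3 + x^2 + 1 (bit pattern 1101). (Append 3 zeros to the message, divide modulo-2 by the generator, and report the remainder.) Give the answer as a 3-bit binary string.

Append 3 zeros: 11110001001000. Divide by 1101 (XOR where the leading bit is 1):
  pos 0: 1111 XOR 1101 = 0010
  pos 2: 1000 XOR 1101 = 0101
  pos 3: 1010 XOR 1101 = 0111
  pos 4: 1111 XOR 1101 = 0010
  pos 6: 1000 XOR 1101 = 0101
  pos 7: 1011 XOR 1101 = 0110
  pos 8: 1100 XOR 1101 = 0001
Remainder (last 3 bits) = 100. This is the CRC / FCS.

100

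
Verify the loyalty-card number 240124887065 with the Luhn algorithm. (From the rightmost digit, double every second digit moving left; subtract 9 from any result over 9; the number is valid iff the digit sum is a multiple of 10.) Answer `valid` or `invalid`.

From the right, keep odd positions and double even positions (subtract 9 from any doubled value over 9):
  doubled (positions 2,4,...): 3 5 7 4 0 4 → sum 23
  kept (positions 1,3,...): 5 0 8 4 1 4 → sum 22
Total = 45.
45 mod 10 = 5, so the number is invalid.

invalid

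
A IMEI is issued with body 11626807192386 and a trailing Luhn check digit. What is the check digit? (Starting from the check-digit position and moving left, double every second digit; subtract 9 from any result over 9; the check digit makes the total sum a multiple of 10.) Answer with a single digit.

Partial digits right→left: 6 8 3 2 9 1 7 0 8 6 2 6 1 1
Double every second digit counting from the check-digit position (so the 1st, 3rd, 5th, ... of the partial from the right).
  doubled (with −9 where >9): 3 6 9 5 7 4 2 → sum 36
  kept as-is: 8 2 1 0 6 6 1 → sum 24
Total = 36 + 24 = 60.
Check digit = (10 − (60 mod 10)) mod 10 = 0.

0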